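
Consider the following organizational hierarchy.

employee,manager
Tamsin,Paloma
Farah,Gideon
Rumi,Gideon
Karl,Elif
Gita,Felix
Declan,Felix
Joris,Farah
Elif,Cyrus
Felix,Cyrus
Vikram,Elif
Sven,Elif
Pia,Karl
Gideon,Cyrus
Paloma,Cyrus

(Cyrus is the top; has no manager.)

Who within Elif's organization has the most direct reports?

Elif

Direct-report counts within Elif's organization: Elif has 3; Karl has 1. The largest is 3, held by Elif.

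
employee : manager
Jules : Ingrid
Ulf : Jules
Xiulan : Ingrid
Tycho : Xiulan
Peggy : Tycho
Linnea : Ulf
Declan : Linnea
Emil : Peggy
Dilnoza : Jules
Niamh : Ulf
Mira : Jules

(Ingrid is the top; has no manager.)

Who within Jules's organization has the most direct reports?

Jules

Direct-report counts within Jules's organization: Jules has 3; Ulf has 2; Linnea has 1. The largest is 3, held by Jules.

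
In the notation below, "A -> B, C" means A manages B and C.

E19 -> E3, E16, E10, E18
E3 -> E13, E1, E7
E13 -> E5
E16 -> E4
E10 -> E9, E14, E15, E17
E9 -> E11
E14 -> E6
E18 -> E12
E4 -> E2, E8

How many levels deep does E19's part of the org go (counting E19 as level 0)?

3

The longest chain under E19 runs E19 → E10 → E14 → E6, which is 3 levels below E19.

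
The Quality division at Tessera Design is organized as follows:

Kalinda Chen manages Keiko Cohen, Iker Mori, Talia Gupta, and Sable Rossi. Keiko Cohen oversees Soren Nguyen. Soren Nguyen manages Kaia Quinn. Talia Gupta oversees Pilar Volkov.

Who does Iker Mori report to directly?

Iker Mori reports directly to Kalinda Chen.

Kalinda Chen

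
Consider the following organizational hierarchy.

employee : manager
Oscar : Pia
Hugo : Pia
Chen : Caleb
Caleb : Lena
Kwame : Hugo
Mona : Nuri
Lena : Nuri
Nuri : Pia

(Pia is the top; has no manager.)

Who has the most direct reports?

Pia

Direct-report counts: Pia has 3; Hugo has 1; Nuri has 2; Lena has 1; Caleb has 1. The largest is 3, held by Pia.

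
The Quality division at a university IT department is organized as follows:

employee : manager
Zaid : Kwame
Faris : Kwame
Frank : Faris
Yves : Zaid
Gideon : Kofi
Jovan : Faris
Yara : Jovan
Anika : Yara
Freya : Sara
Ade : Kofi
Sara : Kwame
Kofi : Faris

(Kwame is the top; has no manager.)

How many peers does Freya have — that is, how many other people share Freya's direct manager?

Freya reports to Sara, and Sara has no other direct reports. Freya has 0 peers.

0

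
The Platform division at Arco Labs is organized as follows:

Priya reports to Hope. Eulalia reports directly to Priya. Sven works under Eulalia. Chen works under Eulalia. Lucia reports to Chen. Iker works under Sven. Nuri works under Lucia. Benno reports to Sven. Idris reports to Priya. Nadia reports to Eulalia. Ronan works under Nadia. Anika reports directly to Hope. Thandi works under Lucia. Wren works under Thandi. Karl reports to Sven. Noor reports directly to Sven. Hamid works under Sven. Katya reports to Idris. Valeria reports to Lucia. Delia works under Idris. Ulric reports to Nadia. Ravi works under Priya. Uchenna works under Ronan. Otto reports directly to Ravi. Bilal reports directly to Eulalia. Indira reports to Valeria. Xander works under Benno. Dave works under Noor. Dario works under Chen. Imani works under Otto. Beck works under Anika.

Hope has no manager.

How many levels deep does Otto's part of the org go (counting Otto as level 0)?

1

The longest chain under Otto runs Otto → Imani, which is 1 level below Otto.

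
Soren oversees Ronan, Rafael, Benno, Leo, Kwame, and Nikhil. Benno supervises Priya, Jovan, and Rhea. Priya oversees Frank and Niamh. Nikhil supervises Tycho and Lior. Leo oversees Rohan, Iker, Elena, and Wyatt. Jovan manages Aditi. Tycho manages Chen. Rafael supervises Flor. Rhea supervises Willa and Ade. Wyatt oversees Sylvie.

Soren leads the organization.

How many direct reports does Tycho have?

Tycho directly manages Chen. That is 1 direct report.

1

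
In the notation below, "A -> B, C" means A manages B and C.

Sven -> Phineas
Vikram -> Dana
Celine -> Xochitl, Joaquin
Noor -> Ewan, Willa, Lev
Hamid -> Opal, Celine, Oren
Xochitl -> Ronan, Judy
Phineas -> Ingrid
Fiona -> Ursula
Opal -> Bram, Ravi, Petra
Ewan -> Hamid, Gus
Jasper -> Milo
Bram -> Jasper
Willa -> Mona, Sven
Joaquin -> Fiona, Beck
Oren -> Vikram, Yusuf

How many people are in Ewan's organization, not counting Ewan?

Ewan directly manages Hamid, Gus. Under Hamid: Oren, Yusuf, Vikram, Dana, Celine, Joaquin, Beck, Fiona, Ursula, Xochitl, Judy, Ronan, Opal, Petra, Ravi, Bram, Jasper, Milo (18). Gus has no reports. So Ewan's organization is 2 direct reports plus everyone under them: 19 + 1 = 20.

20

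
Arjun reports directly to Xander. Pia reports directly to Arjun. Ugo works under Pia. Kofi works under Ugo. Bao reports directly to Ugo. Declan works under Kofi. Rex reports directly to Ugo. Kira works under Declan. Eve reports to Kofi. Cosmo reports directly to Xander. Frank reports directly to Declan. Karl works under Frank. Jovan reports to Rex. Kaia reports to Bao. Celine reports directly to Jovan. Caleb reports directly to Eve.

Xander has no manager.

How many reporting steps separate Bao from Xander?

Chain from Bao up to Xander: Bao → Ugo → Pia → Arjun → Xander. That is 4 steps up, so Bao is 4 levels below Xander.

4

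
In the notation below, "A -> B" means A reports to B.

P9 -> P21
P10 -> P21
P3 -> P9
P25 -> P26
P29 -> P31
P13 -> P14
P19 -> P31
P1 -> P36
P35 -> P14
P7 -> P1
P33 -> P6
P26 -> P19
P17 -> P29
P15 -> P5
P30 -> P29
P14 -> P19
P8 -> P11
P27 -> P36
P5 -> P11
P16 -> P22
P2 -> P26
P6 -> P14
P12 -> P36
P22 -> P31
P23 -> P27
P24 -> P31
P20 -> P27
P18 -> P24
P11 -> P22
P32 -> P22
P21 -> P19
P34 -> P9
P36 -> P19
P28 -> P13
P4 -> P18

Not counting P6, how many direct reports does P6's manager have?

2

P6 reports to P14. P14's other direct reports are P35, P13 — 2 peers.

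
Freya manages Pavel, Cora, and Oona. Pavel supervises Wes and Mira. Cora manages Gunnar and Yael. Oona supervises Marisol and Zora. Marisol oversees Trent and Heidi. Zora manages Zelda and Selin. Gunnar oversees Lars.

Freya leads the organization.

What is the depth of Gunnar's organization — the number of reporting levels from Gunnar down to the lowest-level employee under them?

1

The longest chain under Gunnar runs Gunnar → Lars, which is 1 level below Gunnar.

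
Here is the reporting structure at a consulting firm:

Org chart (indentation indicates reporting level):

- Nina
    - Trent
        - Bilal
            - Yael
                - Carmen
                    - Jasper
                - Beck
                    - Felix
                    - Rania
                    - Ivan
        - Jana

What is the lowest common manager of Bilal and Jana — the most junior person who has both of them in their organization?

Trent

Bilal's chain of managers is Trent, Nina. Jana's chain of managers is Trent, Nina. The first manager that appears in both chains is Trent.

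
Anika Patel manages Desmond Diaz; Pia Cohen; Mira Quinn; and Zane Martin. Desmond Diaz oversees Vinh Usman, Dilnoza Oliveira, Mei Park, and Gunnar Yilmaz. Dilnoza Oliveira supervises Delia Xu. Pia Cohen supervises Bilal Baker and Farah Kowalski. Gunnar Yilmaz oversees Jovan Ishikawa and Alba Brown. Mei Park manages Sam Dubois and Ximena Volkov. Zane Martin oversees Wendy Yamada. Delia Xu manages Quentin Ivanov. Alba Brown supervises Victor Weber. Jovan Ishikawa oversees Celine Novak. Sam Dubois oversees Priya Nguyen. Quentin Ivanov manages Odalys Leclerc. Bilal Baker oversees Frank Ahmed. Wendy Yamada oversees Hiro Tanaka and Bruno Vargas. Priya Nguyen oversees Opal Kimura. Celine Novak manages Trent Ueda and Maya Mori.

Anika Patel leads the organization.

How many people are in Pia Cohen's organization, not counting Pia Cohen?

Pia Cohen directly manages Farah Kowalski, Bilal Baker. Farah Kowalski has no reports. Under Bilal Baker: Frank Ahmed (1). So Pia Cohen's organization is 2 direct reports plus everyone under them: 1 + 2 = 3.

3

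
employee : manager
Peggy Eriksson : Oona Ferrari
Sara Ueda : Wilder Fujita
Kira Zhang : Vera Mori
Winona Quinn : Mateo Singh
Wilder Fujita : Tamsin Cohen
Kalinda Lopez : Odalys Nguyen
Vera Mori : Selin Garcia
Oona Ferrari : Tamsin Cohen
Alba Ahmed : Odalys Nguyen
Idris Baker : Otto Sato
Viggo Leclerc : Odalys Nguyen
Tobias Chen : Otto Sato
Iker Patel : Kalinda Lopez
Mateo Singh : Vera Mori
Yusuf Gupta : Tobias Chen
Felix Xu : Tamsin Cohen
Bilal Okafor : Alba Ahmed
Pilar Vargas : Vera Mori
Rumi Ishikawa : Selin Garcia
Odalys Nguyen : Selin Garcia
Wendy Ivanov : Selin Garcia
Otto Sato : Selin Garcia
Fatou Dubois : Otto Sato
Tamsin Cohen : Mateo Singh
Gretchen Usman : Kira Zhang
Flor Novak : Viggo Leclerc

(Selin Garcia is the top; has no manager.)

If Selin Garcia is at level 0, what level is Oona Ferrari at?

Chain from Oona Ferrari up to Selin Garcia: Oona Ferrari → Tamsin Cohen → Mateo Singh → Vera Mori → Selin Garcia. That is 4 steps up, so Oona Ferrari is 4 levels below Selin Garcia.

4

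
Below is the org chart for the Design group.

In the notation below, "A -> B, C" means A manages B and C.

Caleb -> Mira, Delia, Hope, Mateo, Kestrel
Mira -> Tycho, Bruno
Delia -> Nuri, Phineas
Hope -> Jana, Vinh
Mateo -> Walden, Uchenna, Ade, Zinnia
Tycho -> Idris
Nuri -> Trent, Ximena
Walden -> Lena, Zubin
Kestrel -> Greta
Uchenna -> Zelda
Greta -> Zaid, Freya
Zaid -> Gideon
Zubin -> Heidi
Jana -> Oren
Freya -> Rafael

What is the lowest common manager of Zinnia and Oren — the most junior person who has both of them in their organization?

Zinnia's chain of managers is Mateo, Caleb. Oren's chain of managers is Jana, Hope, Caleb. The first manager that appears in both chains is Caleb.

Caleb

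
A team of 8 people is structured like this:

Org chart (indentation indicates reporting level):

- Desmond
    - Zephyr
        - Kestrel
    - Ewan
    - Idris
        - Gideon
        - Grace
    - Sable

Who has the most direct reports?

Direct-report counts: Desmond has 4; Idris has 2; Zephyr has 1. The largest is 4, held by Desmond.

Desmond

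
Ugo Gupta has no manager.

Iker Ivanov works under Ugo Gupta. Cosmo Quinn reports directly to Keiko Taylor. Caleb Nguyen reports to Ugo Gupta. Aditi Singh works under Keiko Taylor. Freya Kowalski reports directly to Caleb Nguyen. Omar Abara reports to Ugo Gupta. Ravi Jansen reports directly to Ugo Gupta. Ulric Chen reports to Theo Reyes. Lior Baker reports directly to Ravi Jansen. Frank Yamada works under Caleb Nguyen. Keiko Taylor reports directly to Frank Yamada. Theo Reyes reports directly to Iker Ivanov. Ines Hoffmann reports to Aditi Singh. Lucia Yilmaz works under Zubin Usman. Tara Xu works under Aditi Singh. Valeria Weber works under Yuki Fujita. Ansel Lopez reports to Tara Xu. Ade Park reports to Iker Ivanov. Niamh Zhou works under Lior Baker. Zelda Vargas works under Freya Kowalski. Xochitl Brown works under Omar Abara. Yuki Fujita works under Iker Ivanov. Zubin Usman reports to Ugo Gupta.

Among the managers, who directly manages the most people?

Ugo Gupta

Direct-report counts: Ugo Gupta has 5; Iker Ivanov has 3; Yuki Fujita has 1; Theo Reyes has 1; Zubin Usman has 1; Omar Abara has 1; Ravi Jansen has 1; Lior Baker has 1; Caleb Nguyen has 2; Frank Yamada has 1; Keiko Taylor has 2; Aditi Singh has 2; Tara Xu has 1; Freya Kowalski has 1. The largest is 5, held by Ugo Gupta.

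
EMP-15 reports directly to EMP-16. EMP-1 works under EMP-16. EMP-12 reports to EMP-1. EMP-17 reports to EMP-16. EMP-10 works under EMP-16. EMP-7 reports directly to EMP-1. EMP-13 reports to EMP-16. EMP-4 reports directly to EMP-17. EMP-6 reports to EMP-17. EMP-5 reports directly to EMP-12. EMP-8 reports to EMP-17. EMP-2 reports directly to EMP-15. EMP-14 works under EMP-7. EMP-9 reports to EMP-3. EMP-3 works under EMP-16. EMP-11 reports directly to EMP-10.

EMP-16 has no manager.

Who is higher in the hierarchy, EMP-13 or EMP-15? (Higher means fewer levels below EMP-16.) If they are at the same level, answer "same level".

Both EMP-13 and EMP-15 are 1 level below EMP-16.

same level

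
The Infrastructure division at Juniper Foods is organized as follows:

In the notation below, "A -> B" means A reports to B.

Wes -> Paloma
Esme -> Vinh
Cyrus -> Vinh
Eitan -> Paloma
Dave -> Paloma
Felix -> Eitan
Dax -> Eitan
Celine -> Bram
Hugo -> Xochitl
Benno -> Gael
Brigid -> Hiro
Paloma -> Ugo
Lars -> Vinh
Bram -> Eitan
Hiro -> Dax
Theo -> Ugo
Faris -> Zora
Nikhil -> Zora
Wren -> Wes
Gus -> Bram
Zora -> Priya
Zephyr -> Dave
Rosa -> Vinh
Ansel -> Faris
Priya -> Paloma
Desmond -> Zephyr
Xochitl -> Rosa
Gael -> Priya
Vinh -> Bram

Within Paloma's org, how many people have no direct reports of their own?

The people in Paloma's organization with no one reporting to them are Wren, Desmond, Benno, Nikhil, Ansel, Brigid, Felix, Celine, Gus, Cyrus, Hugo, Esme, Lars. That is 13.

13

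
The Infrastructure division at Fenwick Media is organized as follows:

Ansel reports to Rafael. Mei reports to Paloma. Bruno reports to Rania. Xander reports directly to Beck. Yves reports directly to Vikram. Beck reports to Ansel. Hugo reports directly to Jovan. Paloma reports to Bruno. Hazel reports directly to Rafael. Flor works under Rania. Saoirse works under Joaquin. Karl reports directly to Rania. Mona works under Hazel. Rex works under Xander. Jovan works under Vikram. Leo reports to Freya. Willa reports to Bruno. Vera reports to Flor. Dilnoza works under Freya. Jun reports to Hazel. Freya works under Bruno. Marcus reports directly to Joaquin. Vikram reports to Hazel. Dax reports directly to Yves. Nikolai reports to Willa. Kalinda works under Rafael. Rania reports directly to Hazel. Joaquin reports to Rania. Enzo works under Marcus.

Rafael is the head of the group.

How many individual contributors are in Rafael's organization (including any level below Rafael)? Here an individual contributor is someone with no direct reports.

14

The people in Rafael's organization with no one reporting to them are Kalinda, Rex, Jun, Mona, Karl, Vera, Saoirse, Enzo, Nikolai, Dilnoza, Leo, Mei, Dax, Hugo. That is 14.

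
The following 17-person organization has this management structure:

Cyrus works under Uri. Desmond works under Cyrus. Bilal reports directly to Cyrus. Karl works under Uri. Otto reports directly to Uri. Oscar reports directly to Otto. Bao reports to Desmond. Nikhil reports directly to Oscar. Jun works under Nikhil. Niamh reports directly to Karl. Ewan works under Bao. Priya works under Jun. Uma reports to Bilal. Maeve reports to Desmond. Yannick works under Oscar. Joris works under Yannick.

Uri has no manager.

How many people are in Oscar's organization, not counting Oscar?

Oscar directly manages Nikhil, Yannick. Under Nikhil: Jun, Priya (2). Under Yannick: Joris (1). So Oscar's organization is 2 direct reports plus everyone under them: 3 + 2 = 5.

5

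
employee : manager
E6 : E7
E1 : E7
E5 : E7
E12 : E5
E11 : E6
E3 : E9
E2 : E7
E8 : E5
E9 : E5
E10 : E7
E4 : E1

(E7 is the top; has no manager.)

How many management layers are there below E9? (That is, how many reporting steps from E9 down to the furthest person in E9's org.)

1

The longest chain under E9 runs E9 → E3, which is 1 level below E9.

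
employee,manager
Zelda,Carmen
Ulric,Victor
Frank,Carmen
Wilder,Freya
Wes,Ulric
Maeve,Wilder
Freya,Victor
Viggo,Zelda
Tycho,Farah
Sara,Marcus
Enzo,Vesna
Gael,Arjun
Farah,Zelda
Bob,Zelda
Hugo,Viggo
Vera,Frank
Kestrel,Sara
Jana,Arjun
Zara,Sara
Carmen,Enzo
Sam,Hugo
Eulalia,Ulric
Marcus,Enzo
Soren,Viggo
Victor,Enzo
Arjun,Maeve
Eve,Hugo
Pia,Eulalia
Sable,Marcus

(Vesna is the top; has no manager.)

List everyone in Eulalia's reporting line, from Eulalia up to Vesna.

Eulalia reports to Ulric. Ulric reports to Victor. Victor reports to Enzo. Enzo reports to Vesna. Vesna is at the top.

Eulalia -> Ulric -> Victor -> Enzo -> Vesna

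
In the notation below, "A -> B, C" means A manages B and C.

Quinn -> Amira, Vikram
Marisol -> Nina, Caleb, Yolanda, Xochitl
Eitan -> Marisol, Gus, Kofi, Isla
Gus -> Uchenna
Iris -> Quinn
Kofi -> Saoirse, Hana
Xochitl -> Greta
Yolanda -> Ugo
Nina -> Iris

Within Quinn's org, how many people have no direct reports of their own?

2

The people in Quinn's organization with no one reporting to them are Vikram, Amira. That is 2.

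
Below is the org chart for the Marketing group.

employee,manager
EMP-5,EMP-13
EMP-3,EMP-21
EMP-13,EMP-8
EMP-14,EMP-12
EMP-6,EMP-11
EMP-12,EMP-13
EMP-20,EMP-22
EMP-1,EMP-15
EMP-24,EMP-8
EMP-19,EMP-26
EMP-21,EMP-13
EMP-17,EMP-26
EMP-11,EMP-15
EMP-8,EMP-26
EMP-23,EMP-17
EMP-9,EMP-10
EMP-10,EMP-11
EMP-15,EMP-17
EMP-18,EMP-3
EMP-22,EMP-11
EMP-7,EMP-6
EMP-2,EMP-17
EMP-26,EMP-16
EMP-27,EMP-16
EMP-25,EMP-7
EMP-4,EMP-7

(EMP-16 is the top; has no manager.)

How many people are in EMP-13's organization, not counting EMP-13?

6

EMP-13 directly manages EMP-12, EMP-5, EMP-21. Under EMP-12: EMP-14 (1). EMP-5 has no reports. Under EMP-21: EMP-3, EMP-18 (2). So EMP-13's organization is 3 direct reports plus everyone under them: 2 + 1 + 3 = 6.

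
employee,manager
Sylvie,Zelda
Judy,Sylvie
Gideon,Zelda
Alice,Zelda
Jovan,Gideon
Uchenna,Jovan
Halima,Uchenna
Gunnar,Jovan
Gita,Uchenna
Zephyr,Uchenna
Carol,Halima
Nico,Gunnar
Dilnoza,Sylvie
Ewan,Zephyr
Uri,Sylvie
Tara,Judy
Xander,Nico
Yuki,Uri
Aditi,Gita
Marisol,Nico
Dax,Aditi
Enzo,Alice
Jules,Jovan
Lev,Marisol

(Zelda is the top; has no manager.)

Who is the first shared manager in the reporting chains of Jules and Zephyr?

Jovan

Jules's chain of managers is Jovan, Gideon, Zelda. Zephyr's chain of managers is Uchenna, Jovan, Gideon, Zelda. The first manager that appears in both chains is Jovan.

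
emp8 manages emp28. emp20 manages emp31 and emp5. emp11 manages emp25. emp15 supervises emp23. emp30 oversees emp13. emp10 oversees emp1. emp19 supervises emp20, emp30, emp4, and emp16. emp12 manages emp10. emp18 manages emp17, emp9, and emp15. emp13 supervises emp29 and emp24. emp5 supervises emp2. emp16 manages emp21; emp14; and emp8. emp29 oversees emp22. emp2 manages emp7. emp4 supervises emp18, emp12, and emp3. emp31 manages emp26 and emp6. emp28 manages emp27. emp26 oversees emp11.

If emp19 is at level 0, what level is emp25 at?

Chain from emp25 up to emp19: emp25 → emp11 → emp26 → emp31 → emp20 → emp19. That is 5 steps up, so emp25 is 5 levels below emp19.

5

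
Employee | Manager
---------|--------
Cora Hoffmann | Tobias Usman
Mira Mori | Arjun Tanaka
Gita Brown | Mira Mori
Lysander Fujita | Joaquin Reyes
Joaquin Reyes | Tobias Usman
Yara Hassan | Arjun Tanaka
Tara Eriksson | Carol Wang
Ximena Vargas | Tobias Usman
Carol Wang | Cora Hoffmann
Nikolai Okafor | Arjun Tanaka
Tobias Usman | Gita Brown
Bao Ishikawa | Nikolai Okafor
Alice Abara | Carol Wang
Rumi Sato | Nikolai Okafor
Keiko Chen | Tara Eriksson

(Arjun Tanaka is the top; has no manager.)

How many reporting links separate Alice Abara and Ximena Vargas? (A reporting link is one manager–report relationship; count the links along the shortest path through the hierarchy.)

Alice Abara is 3 levels below Tobias Usman, and Ximena Vargas is 1 level below Tobias Usman (their lowest common manager). The shortest path runs up from Alice Abara to Tobias Usman and back down to Ximena Vargas: 3 + 1 = 4 links.

4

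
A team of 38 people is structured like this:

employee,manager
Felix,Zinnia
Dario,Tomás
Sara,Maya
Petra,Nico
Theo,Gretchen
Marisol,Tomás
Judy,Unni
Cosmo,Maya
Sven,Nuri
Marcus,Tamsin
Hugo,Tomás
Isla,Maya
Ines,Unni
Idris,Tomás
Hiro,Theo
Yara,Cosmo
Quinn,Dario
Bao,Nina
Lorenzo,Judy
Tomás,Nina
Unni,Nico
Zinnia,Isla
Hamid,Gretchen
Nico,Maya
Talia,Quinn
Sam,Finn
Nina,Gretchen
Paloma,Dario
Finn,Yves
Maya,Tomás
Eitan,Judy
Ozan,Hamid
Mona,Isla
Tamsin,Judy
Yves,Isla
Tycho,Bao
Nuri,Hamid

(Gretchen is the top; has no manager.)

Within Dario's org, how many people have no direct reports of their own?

2

The people in Dario's organization with no one reporting to them are Paloma, Talia. That is 2.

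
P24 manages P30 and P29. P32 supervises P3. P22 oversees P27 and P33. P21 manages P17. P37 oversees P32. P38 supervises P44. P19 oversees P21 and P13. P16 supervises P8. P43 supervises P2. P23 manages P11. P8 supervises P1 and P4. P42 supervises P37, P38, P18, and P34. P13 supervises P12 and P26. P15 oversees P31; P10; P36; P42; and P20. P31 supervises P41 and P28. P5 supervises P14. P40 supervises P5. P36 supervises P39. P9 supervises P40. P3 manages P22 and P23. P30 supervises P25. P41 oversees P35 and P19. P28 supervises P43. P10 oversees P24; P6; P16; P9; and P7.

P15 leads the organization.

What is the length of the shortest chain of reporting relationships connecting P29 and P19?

P29 is 3 levels below P15, and P19 is 3 levels below P15 (their lowest common manager). The shortest path runs up from P29 to P15 and back down to P19: 3 + 3 = 6 links.

6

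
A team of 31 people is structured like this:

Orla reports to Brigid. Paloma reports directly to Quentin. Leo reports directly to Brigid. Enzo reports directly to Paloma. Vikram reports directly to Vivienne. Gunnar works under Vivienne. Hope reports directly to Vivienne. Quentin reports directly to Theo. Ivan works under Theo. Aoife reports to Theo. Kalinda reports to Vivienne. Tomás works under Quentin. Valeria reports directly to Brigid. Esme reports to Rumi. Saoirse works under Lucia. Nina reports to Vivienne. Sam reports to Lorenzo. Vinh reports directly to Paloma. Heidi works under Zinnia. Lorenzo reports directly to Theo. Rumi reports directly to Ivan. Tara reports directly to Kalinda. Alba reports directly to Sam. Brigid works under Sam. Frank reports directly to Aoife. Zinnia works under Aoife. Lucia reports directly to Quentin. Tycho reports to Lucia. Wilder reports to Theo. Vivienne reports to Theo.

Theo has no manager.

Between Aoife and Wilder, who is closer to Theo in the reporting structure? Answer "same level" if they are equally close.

Both Aoife and Wilder are 1 level below Theo.

same level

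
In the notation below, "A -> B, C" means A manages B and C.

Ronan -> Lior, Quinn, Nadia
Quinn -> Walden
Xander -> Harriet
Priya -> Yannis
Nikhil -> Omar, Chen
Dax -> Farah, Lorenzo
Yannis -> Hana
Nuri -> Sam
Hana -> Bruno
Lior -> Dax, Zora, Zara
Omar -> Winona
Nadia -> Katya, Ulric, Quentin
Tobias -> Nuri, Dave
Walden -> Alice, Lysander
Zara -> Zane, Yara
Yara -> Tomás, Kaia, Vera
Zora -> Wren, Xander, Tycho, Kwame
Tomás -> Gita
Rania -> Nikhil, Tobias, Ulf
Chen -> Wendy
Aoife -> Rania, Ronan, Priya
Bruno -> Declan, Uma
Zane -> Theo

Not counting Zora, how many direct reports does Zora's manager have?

2

Zora reports to Lior. Lior's other direct reports are Dax, Zara — 2 peers.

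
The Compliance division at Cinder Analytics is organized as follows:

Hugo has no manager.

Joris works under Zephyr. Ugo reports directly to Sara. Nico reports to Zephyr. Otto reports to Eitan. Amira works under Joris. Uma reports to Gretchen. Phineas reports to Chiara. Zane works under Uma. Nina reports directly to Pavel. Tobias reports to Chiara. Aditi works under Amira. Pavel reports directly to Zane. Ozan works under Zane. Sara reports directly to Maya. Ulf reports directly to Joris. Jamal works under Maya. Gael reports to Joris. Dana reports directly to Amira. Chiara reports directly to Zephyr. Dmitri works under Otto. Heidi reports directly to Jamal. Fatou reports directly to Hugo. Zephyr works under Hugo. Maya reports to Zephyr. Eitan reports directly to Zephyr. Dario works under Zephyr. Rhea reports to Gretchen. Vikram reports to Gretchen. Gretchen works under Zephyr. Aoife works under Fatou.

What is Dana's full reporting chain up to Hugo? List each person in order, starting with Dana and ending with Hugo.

Dana reports to Amira. Amira reports to Joris. Joris reports to Zephyr. Zephyr reports to Hugo. Hugo is at the top.

Dana -> Amira -> Joris -> Zephyr -> Hugo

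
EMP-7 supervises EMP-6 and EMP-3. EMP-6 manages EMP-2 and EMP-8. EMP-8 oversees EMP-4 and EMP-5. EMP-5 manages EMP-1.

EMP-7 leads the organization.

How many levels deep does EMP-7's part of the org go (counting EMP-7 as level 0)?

4

The longest chain under EMP-7 runs EMP-7 → EMP-6 → EMP-8 → EMP-5 → EMP-1, which is 4 levels below EMP-7.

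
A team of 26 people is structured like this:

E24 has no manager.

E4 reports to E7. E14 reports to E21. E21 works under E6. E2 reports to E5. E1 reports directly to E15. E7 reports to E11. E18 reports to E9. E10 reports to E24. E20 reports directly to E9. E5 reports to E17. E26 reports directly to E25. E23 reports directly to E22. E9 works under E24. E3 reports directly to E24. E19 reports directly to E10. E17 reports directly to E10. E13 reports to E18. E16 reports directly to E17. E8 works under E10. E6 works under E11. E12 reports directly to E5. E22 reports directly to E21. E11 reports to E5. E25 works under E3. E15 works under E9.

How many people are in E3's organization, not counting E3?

E3 directly manages E25. Under E25: E26 (1). That's 2 in total.

2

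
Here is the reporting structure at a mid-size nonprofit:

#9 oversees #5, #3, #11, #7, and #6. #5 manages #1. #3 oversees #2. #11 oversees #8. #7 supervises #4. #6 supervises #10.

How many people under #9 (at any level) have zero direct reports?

5

The people in #9's organization with no one reporting to them are #10, #4, #8, #2, #1. That is 5.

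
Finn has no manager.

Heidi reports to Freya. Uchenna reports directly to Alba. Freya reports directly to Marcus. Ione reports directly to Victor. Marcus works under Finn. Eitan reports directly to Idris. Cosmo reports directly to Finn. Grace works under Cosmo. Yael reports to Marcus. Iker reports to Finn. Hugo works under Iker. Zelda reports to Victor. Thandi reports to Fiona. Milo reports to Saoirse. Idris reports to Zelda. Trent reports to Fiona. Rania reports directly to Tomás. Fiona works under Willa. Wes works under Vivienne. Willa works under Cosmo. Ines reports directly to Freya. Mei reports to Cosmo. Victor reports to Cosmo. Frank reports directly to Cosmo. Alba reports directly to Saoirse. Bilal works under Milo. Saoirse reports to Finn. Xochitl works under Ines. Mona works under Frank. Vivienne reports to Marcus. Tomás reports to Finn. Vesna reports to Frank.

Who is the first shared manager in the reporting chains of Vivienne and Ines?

Vivienne's chain of managers is Marcus, Finn. Ines's chain of managers is Freya, Marcus, Finn. The first manager that appears in both chains is Marcus.

Marcus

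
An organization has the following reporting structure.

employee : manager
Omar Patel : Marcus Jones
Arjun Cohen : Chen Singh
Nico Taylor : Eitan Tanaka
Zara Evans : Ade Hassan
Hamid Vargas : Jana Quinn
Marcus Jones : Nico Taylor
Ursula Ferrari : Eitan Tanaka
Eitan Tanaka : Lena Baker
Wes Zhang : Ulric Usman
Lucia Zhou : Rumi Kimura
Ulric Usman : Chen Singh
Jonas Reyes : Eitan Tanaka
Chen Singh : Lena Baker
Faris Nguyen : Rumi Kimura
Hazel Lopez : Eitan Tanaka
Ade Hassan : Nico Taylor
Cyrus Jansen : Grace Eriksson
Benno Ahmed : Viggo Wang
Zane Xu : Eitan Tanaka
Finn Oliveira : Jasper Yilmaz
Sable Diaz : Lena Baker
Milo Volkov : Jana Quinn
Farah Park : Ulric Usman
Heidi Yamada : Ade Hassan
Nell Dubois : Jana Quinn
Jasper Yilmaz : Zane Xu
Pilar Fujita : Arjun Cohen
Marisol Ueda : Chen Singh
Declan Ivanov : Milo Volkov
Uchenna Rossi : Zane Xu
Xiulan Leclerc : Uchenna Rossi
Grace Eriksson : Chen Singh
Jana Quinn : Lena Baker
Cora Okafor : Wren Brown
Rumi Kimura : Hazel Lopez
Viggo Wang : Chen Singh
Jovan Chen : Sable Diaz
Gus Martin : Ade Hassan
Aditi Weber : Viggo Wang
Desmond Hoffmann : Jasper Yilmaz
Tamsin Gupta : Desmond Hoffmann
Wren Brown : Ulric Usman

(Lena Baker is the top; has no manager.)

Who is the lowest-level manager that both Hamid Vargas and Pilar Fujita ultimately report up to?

Lena Baker

Hamid Vargas's chain of managers is Jana Quinn, Lena Baker. Pilar Fujita's chain of managers is Arjun Cohen, Chen Singh, Lena Baker. The first manager that appears in both chains is Lena Baker.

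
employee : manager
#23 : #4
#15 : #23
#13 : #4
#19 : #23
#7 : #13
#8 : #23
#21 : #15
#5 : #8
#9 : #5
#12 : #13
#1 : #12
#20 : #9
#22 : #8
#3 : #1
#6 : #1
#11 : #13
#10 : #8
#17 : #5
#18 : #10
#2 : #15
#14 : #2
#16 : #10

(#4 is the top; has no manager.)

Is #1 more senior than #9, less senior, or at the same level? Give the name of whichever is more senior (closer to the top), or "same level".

#1

#1 is 3 levels below #4; #9 is 4. #1 is higher.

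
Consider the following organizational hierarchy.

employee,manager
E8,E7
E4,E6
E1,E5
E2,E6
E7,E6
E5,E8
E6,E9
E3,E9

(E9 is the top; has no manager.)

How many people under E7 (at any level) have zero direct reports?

The only person in E7's organization with no one reporting to them is E1. That is 1.

1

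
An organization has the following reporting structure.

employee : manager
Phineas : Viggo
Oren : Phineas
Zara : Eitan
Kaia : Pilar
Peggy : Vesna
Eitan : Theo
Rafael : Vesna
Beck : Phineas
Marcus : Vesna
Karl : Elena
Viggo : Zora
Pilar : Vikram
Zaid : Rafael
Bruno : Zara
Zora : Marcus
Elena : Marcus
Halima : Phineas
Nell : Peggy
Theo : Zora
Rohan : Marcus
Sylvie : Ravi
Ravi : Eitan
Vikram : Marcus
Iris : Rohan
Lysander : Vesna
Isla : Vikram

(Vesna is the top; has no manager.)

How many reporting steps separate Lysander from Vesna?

1

Chain from Lysander up to Vesna: Lysander → Vesna. That is 1 step up, so Lysander is 1 level below Vesna.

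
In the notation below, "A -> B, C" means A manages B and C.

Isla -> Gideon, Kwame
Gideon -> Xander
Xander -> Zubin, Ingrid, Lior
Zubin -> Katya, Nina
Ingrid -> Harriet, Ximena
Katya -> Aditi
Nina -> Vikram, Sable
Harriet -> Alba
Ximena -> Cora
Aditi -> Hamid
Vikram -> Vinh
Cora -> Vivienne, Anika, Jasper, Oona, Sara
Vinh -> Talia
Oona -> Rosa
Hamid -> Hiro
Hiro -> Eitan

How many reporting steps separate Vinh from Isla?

Chain from Vinh up to Isla: Vinh → Vikram → Nina → Zubin → Xander → Gideon → Isla. That is 6 steps up, so Vinh is 6 levels below Isla.

6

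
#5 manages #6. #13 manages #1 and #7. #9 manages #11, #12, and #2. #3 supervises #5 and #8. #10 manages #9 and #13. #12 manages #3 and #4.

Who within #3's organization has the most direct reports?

#3

Direct-report counts within #3's organization: #3 has 2; #5 has 1. The largest is 2, held by #3.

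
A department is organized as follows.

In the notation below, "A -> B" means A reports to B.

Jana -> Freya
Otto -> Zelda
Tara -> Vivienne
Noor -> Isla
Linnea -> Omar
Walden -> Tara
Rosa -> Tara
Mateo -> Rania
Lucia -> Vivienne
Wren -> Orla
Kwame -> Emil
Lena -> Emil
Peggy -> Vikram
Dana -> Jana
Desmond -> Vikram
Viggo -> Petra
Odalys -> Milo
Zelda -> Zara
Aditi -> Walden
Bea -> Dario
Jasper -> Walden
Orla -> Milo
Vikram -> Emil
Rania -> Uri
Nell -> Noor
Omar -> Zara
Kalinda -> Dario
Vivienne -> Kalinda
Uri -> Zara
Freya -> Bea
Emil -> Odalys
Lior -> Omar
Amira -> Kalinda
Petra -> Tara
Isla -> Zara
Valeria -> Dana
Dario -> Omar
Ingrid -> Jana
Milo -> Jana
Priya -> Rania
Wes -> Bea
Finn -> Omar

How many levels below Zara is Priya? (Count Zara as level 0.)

Chain from Priya up to Zara: Priya → Rania → Uri → Zara. That is 3 steps up, so Priya is 3 levels below Zara.

3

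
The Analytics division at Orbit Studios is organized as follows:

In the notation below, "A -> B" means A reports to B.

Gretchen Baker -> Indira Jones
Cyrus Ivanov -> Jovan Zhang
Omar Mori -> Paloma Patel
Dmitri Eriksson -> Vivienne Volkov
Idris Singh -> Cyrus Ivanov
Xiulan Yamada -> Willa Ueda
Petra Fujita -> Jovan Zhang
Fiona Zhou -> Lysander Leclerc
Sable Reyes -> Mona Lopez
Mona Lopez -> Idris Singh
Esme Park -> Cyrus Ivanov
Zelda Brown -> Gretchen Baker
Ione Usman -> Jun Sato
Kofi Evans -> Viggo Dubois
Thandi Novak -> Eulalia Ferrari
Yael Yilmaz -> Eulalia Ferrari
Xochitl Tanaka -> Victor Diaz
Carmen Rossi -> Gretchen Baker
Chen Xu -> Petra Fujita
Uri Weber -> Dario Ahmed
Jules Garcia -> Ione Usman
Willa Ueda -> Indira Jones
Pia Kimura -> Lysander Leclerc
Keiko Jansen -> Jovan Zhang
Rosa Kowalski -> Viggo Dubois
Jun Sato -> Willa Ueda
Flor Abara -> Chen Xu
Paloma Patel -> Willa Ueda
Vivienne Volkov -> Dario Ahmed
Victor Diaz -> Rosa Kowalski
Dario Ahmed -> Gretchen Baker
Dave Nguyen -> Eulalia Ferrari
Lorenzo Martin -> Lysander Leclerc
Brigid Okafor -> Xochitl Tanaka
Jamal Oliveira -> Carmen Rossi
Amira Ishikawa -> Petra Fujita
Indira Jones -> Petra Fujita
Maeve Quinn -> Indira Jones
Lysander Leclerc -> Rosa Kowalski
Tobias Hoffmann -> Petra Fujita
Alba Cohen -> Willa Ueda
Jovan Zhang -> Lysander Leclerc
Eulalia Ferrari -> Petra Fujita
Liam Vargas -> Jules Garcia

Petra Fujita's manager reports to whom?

Lysander Leclerc

Petra Fujita reports to Jovan Zhang, and Jovan Zhang reports to Lysander Leclerc. So Petra Fujita's skip-level manager is Lysander Leclerc.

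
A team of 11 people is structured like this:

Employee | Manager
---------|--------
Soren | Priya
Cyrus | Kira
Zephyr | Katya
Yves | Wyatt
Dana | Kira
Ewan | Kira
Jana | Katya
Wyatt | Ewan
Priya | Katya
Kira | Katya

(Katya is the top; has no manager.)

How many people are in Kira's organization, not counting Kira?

5

Kira directly manages Ewan, Dana, Cyrus. Under Ewan: Wyatt, Yves (2). Dana has no reports. Cyrus has no reports. So Kira's organization is 3 direct reports plus everyone under them: 3 + 1 + 1 = 5.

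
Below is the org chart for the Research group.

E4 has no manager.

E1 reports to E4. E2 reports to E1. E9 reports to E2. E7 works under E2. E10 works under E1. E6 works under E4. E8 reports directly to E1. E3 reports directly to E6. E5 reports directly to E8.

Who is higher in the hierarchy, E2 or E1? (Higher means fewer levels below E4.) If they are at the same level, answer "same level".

E2 is 2 levels below E4; E1 is 1. E1 is higher.

E1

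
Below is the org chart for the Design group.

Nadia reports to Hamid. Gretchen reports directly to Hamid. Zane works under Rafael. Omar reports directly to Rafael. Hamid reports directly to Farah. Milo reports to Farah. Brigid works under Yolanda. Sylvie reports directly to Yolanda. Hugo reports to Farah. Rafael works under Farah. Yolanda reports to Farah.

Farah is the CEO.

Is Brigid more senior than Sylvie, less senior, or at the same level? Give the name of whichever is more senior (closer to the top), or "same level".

same level

Both Brigid and Sylvie are 2 levels below Farah.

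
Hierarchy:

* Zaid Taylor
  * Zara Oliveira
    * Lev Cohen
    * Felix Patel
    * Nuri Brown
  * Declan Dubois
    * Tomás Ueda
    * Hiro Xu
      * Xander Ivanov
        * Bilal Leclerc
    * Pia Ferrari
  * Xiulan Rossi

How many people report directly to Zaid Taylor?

3

Zaid Taylor directly manages Zara Oliveira, Declan Dubois, Xiulan Rossi. That is 3 direct reports.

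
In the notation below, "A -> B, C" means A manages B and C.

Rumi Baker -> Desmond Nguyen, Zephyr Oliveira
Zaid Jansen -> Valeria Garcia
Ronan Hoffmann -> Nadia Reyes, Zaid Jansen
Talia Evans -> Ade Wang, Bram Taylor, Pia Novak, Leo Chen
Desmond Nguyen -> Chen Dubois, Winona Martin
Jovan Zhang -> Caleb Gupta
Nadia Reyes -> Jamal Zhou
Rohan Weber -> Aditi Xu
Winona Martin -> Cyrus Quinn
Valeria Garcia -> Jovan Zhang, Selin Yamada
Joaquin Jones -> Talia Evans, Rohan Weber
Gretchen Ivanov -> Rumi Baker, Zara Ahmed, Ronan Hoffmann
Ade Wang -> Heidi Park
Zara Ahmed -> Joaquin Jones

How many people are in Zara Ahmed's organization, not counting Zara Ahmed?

9

Zara Ahmed directly manages Joaquin Jones. Under Joaquin Jones: Rohan Weber, Aditi Xu, Talia Evans, Leo Chen, Pia Novak, Bram Taylor, Ade Wang, Heidi Park (8). That's 9 in total.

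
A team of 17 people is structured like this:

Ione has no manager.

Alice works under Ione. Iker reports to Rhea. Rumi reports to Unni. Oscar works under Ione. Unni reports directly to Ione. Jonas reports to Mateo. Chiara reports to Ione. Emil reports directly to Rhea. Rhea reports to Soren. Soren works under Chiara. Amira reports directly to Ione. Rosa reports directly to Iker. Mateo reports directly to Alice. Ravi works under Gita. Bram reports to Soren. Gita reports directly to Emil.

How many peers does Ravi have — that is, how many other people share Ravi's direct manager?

0

Ravi reports to Gita, and Gita has no other direct reports. Ravi has 0 peers.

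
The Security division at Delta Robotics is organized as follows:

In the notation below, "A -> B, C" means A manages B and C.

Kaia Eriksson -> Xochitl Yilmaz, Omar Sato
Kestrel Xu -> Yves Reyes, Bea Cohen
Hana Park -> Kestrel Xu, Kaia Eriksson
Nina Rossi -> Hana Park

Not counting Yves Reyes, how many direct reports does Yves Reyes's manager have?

Yves Reyes reports to Kestrel Xu. Kestrel Xu's other direct reports are Bea Cohen — 1 peer.

1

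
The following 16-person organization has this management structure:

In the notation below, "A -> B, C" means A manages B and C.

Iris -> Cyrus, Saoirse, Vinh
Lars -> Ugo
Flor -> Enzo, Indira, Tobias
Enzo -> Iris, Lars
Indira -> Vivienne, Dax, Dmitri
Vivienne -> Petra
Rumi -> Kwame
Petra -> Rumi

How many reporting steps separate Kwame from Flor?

5

Chain from Kwame up to Flor: Kwame → Rumi → Petra → Vivienne → Indira → Flor. That is 5 steps up, so Kwame is 5 levels below Flor.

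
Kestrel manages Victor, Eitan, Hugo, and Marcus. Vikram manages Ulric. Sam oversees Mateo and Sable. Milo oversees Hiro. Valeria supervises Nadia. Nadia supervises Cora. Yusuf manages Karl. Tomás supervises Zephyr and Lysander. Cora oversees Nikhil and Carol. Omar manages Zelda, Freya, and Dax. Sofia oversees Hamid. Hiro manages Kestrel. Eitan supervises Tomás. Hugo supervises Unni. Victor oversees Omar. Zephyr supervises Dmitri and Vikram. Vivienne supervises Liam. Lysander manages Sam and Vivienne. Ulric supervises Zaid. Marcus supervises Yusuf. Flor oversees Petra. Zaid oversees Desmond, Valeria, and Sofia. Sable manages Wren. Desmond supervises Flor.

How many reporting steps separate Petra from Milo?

Chain from Petra up to Milo: Petra → Flor → Desmond → Zaid → Ulric → Vikram → Zephyr → Tomás → Eitan → Kestrel → Hiro → Milo. That is 11 steps up, so Petra is 11 levels below Milo.

11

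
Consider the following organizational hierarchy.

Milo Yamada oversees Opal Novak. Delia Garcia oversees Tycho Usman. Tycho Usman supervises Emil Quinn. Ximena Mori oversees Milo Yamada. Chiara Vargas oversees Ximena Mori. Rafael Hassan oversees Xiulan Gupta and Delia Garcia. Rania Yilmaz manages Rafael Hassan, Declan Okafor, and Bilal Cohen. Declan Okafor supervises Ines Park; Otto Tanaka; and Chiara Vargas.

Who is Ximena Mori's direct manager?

Chiara Vargas

Ximena Mori reports directly to Chiara Vargas.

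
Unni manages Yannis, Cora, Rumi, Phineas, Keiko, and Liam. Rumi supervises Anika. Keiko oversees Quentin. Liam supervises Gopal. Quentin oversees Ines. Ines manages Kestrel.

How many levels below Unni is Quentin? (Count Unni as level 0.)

Chain from Quentin up to Unni: Quentin → Keiko → Unni. That is 2 steps up, so Quentin is 2 levels below Unni.

2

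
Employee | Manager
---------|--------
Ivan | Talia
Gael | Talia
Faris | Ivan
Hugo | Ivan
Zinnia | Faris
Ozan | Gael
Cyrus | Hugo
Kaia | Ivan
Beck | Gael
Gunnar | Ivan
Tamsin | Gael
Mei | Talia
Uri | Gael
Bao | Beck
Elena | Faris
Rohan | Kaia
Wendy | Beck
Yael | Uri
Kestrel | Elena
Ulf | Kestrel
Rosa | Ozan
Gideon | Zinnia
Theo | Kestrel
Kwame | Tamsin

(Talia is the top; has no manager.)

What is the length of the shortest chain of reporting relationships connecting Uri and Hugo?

Uri is 2 levels below Talia, and Hugo is 2 levels below Talia (their lowest common manager). The shortest path runs up from Uri to Talia and back down to Hugo: 2 + 2 = 4 links.

4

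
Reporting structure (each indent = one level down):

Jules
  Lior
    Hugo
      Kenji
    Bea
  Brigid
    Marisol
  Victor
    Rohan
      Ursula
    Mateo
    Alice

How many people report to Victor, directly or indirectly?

4

Victor directly manages Rohan, Mateo, Alice. Under Rohan: Ursula (1). Mateo has no reports. Alice has no reports. So Victor's organization is 3 direct reports plus everyone under them: 2 + 1 + 1 = 4.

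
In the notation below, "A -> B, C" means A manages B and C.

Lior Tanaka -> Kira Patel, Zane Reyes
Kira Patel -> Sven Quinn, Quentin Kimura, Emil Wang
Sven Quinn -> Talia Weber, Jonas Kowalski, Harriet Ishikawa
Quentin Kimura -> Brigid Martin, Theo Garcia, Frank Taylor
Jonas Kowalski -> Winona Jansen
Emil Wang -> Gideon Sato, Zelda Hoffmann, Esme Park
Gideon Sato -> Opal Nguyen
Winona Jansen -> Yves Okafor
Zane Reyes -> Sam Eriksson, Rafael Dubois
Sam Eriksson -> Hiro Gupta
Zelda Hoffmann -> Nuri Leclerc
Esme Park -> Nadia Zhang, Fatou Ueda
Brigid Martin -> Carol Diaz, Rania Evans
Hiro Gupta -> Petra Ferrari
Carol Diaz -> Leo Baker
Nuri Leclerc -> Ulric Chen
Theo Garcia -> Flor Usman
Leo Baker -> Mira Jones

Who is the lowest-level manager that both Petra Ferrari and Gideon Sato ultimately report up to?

Lior Tanaka

Petra Ferrari's chain of managers is Hiro Gupta, Sam Eriksson, Zane Reyes, Lior Tanaka. Gideon Sato's chain of managers is Emil Wang, Kira Patel, Lior Tanaka. The first manager that appears in both chains is Lior Tanaka.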